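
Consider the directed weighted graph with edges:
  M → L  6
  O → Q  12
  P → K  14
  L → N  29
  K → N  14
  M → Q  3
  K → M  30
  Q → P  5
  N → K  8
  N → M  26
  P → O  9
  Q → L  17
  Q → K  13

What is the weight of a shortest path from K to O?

47

Candidate routes:
K -> M -> Q -> P -> O: 30 + 3 + 5 + 9 = 47
K -> N -> M -> Q -> P -> O: 14 + 26 + 3 + 5 + 9 = 57
Best route has total 47.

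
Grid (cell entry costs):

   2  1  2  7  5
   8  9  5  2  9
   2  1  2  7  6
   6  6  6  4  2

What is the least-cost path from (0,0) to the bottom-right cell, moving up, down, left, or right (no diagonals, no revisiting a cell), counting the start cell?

24

Path (0,0) -> (0,1) -> (0,2) -> (1,2) -> (2,2) -> (3,2) -> (3,3) -> (3,4): 2 + 1 + 2 + 5 + 2 + 6 + 4 + 2 = 24.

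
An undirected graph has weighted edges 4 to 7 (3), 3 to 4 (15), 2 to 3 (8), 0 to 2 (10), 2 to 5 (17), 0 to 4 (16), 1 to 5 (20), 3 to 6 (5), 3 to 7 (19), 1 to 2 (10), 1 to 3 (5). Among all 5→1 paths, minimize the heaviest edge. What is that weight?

Some routes from 5 to 1:
5 → 2 → 1: max(17, 10) = 17
5 → 2 → 3 → 1: max(17, 8, 5) = 17
5 → 2 → 0 → 4 → 7 → 3 → 1: max(17, 10, 16, 3, 19, 5) = 19
5 → 2 → 0 → 4 → 3 → 1: max(17, 10, 16, 15, 5) = 17
Smallest bottleneck: 17.

17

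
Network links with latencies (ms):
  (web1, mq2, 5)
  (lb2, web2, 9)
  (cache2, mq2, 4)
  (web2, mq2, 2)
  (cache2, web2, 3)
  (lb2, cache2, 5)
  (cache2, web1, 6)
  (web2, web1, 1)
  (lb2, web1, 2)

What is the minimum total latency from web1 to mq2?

3

Checking several routes:
web1 - web2 - cache2 - mq2: 1 + 3 + 4 = 8
web1 - mq2: 5
web1 - web2 - mq2: 1 + 2 = 3
web1 - lb2 - cache2 - mq2: 2 + 5 + 4 = 11
web1 - cache2 - mq2: 6 + 4 = 10
Best route has total 3 ms.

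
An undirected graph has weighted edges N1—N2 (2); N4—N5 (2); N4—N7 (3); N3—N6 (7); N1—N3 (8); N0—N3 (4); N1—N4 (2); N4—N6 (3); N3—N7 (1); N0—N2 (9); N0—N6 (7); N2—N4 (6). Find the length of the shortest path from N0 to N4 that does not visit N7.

Checking several routes:
N0 → N3 → N1 → N4: 4 + 8 + 2 = 14
N0 → N2 → N1 → N4: 9 + 2 + 2 = 13
N0 → N6 → N4: 7 + 3 = 10
The minimum is 10.

10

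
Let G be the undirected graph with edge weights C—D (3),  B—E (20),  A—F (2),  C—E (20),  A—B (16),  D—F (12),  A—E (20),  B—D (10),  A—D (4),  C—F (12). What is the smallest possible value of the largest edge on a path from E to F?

A few of the E→F routes:
E-A-B-D-F: max(20, 16, 10, 12) = 20
E-A-B-D-C-F: max(20, 16, 10, 3, 12) = 20
E-A-F: max(20, 2) = 20
Smallest bottleneck: 20.

20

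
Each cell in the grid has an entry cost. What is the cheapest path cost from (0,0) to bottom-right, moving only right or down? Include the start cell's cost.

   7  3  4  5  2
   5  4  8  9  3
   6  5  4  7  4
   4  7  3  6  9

Path r0c0 r0c1 r0c2 r0c3 r0c4 r1c4 r2c4 r3c4: 7 + 3 + 4 + 5 + 2 + 3 + 4 + 9 = 37.

37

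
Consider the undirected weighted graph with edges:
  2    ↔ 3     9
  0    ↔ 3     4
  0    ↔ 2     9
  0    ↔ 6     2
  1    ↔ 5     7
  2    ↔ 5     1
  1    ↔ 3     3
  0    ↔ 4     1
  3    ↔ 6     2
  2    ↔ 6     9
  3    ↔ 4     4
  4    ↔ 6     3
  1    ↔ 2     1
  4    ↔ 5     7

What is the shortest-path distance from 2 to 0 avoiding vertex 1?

Comparing a few candidate routes:
2 -> 6 -> 0: 9 + 2 = 11
2 -> 5 -> 4 -> 0: 1 + 7 + 1 = 9
2 -> 6 -> 4 -> 0: 9 + 3 + 1 = 13
2 -> 0: 9
2 -> 5 -> 4 -> 6 -> 0: 1 + 7 + 3 + 2 = 13
Shortest: 9.

9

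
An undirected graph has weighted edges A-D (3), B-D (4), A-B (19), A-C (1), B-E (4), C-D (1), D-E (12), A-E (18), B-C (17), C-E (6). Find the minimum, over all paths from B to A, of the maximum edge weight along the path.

Comparing a few candidate routes:
B-D-C-A: max(4, 1, 1) = 4
B-D-A: max(4, 3) = 4
B-E-C-D-A: max(4, 6, 1, 3) = 6
Best route has worst link 4.

4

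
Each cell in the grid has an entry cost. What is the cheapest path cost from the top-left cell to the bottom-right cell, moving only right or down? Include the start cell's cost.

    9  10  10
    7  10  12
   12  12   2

Path r0c0 → r1c0 → r1c1 → r1c2 → r2c2: 9 + 7 + 10 + 12 + 2 = 40.
For comparison, the top-then-right route costs 43.

40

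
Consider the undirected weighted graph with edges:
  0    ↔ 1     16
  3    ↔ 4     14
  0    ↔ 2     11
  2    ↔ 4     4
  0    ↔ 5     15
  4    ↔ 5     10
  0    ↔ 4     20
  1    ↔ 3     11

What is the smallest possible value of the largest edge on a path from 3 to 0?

14

Comparing a few candidate routes:
3 -> 4 -> 5 -> 0: max(14, 10, 15) = 15
3 -> 1 -> 0: max(11, 16) = 16
3 -> 4 -> 2 -> 0: max(14, 4, 11) = 14
Best route has worst link 14.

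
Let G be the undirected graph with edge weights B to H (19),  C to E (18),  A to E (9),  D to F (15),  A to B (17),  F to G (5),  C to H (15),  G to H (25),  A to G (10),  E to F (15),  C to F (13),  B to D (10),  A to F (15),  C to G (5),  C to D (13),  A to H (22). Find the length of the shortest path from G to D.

Some routes from G to D:
G→F→D: 5 + 15 = 20
G→C→D: 5 + 13 = 18
G→F→C→D: 5 + 13 + 13 = 31
G→C→F→D: 5 + 13 + 15 = 33
The minimum is 18.

18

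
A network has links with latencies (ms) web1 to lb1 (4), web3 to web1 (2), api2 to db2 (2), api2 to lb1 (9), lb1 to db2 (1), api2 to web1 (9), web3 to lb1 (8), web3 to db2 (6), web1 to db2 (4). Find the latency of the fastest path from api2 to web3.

Checking several routes:
api2 - db2 - web3: 2 + 6 = 8
api2 - db2 - web1 - web3: 2 + 4 + 2 = 8
api2 - db2 - lb1 - web1 - web3: 2 + 1 + 4 + 2 = 9
Shortest: 8 ms.

8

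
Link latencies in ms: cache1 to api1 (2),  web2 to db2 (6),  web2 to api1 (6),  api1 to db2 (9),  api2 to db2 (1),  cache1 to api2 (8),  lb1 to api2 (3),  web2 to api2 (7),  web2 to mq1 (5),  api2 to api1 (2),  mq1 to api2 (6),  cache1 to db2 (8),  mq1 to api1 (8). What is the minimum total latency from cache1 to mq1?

Some routes from cache1 to mq1:
cache1→db2→api2→mq1: 8 + 1 + 6 = 15
cache1→api1→web2→mq1: 2 + 6 + 5 = 13
cache1→api2→mq1: 8 + 6 = 14
cache1→api1→api2→mq1: 2 + 2 + 6 = 10
cache1→api1→mq1: 2 + 8 = 10
Best route has total 10 ms.

10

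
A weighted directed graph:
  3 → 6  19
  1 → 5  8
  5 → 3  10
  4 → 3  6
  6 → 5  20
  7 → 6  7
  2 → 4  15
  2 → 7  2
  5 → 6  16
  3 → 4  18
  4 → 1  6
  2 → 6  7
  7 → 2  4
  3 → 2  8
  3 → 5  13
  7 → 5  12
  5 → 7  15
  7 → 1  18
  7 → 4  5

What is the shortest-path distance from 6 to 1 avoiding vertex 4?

Routes from 6 to 1 avoiding 4:
6 → 5 → 7 → 1: 20 + 15 + 18 = 53
6 → 5 → 3 → 2 → 7 → 1: 20 + 10 + 8 + 2 + 18 = 58
Shortest: 53.

53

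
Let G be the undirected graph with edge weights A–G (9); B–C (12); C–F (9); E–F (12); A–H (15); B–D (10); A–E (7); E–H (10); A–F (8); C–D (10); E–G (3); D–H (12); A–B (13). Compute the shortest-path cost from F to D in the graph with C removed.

31

Comparing a few candidate routes:
F-A-E-H-D: 8 + 7 + 10 + 12 = 37
F-A-H-D: 8 + 15 + 12 = 35
F-A-B-D: 8 + 13 + 10 = 31
F-E-A-B-D: 12 + 7 + 13 + 10 = 42
F-E-H-D: 12 + 10 + 12 = 34
Best route has total 31.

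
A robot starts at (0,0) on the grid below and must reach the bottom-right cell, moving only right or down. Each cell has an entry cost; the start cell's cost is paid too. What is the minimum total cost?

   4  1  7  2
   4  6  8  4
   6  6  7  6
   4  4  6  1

25

Cheapest: r0c0 r0c1 r0c2 r0c3 r1c3 r2c3 r3c3
  4 + 1 + 7 + 2 + 4 + 6 + 1 = 25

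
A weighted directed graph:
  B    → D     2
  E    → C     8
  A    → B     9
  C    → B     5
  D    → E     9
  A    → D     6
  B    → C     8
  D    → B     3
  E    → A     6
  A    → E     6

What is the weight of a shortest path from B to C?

Routes from B to C:
B → C: 8
B → D → E → C: 2 + 9 + 8 = 19
The minimum is 8.

8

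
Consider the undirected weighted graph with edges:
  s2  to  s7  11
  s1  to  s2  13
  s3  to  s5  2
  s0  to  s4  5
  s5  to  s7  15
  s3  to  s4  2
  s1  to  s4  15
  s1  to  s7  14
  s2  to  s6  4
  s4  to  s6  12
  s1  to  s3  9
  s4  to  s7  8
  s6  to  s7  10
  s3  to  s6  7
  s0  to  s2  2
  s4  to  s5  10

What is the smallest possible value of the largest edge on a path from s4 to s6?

5

A few of the s4→s6 routes:
s4→s7→s6: max(8, 10) = 10
s4→s3→s6: max(2, 7) = 7
s4→s5→s3→s6: max(10, 2, 7) = 10
s4→s0→s2→s6: max(5, 2, 4) = 5
s4→s7→s2→s6: max(8, 11, 4) = 11
Smallest bottleneck: 5.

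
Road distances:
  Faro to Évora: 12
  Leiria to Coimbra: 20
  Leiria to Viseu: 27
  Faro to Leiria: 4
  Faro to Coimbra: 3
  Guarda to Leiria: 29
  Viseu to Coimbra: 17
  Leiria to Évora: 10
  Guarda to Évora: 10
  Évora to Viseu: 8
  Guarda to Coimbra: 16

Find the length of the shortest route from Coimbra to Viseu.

Checking several routes:
Coimbra-Faro-Évora-Viseu: 3 + 12 + 8 = 23
Coimbra-Faro-Leiria-Évora-Viseu: 3 + 4 + 10 + 8 = 25
Coimbra-Viseu: 17
Shortest: 17.

17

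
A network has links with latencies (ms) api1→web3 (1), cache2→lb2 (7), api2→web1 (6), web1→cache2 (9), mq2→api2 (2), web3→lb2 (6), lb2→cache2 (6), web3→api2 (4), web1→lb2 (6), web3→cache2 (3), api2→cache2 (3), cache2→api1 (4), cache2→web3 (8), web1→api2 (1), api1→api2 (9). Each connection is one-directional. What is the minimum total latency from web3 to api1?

Some routes from web3 to api1:
web3 → api2 → web1 → cache2 → api1: 4 + 6 + 9 + 4 = 23
web3 → api2 → cache2 → api1: 4 + 3 + 4 = 11
web3 → cache2 → api1: 3 + 4 = 7
web3 → lb2 → cache2 → api1: 6 + 6 + 4 = 16
The minimum is 7 ms.

7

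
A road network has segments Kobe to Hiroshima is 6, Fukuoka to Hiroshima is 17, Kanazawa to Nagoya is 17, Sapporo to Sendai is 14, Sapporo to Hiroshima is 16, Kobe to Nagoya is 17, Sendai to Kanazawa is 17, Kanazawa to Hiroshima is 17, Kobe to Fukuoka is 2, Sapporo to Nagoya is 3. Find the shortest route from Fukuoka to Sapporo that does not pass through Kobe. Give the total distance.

Routes from Fukuoka to Sapporo avoiding Kobe:
Fukuoka - Hiroshima - Kanazawa - Sendai - Sapporo: 17 + 17 + 17 + 14 = 65
Fukuoka - Hiroshima - Kanazawa - Nagoya - Sapporo: 17 + 17 + 17 + 3 = 54
Fukuoka - Hiroshima - Sapporo: 17 + 16 = 33
The minimum is 33.

33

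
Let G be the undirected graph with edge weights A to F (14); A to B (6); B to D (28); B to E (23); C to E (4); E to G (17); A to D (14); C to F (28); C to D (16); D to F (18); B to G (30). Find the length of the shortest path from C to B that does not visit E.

Comparing a few candidate routes:
C-D-F-A-B: 16 + 18 + 14 + 6 = 54
C-D-B: 16 + 28 = 44
C-D-A-B: 16 + 14 + 6 = 36
C-F-D-A-B: 28 + 18 + 14 + 6 = 66
C-F-D-B: 28 + 18 + 28 = 74
C-F-A-B: 28 + 14 + 6 = 48
Shortest: 36.

36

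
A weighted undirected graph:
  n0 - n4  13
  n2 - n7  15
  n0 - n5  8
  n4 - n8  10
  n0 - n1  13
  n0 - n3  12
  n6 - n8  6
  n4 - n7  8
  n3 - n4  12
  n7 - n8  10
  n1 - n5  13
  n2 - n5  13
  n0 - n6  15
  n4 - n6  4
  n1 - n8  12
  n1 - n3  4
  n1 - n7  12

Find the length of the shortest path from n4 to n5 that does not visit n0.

Some routes from n4 to n5 avoiding n0:
n4 - n3 - n1 - n5: 12 + 4 + 13 = 29
n4 - n7 - n1 - n5: 8 + 12 + 13 = 33
n4 - n8 - n1 - n5: 10 + 12 + 13 = 35
Best route has total 29.

29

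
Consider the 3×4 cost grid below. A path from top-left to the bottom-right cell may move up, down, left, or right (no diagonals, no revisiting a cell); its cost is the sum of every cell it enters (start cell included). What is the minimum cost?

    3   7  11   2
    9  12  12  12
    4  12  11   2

Path (0,0) → (0,1) → (0,2) → (0,3) → (1,3) → (2,3): 3 + 7 + 11 + 2 + 12 + 2 = 37.

37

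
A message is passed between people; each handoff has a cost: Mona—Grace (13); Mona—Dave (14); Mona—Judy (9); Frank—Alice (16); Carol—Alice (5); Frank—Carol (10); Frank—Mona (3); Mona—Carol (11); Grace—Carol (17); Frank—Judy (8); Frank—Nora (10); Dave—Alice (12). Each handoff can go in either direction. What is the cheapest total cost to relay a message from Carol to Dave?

17

Comparing a few candidate routes:
Carol -> Alice -> Dave: 5 + 12 = 17
Carol -> Frank -> Mona -> Dave: 10 + 3 + 14 = 27
Carol -> Frank -> Alice -> Dave: 10 + 16 + 12 = 38
Carol -> Mona -> Dave: 11 + 14 = 25
The minimum is 17.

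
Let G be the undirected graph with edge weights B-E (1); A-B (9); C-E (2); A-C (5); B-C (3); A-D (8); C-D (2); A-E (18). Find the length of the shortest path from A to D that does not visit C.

8

Candidate routes:
A→D: 8
Best route has total 8.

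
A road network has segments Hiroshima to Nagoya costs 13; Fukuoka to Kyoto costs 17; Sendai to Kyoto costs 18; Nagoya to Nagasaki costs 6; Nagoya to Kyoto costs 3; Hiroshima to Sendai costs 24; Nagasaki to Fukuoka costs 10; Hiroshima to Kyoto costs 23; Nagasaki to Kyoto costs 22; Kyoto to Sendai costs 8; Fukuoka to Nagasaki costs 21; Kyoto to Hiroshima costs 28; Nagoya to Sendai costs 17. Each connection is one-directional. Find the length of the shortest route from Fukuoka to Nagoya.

Paths from Fukuoka to Nagoya:
Fukuoka -> Nagasaki -> Kyoto -> Hiroshima -> Nagoya: 21 + 22 + 28 + 13 = 84
Fukuoka -> Kyoto -> Hiroshima -> Nagoya: 17 + 28 + 13 = 58
The minimum is 58.

58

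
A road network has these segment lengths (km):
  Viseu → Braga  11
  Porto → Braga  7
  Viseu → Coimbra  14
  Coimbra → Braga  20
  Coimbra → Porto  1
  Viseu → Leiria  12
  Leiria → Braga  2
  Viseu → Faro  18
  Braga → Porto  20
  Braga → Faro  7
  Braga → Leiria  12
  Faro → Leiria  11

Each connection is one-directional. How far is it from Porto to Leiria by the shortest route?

Candidate routes:
Porto → Braga → Leiria: 7 + 12 = 19
Porto → Braga → Faro → Leiria: 7 + 7 + 11 = 25
The minimum is 19 km.

19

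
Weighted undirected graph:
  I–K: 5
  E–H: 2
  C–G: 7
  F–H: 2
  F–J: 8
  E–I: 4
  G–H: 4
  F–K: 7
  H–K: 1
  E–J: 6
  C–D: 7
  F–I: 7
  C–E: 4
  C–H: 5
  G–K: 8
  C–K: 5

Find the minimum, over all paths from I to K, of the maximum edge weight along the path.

4

Some routes from I to K:
I - K: max(5) = 5
I - E - C - K: max(4, 4, 5) = 5
I - E - H - K: max(4, 2, 1) = 4
Best route has worst link 4.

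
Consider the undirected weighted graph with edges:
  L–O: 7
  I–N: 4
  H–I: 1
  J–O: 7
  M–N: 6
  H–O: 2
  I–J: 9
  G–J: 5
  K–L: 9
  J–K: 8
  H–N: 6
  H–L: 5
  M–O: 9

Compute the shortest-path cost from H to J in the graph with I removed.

Comparing a few candidate routes:
H - L - O - J: 5 + 7 + 7 = 19
H - L - K - J: 5 + 9 + 8 = 22
H - O - L - K - J: 2 + 7 + 9 + 8 = 26
H - O - J: 2 + 7 = 9
H - N - M - O - J: 6 + 6 + 9 + 7 = 28
Best route has total 9.

9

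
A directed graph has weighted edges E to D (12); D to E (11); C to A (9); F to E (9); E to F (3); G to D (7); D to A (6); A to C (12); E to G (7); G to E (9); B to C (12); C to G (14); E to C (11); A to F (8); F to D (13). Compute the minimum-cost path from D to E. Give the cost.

11

Routes from D to E:
D → E: 11
D → A → C → G → E: 6 + 12 + 14 + 9 = 41
D → A → F → E: 6 + 8 + 9 = 23
Shortest: 11.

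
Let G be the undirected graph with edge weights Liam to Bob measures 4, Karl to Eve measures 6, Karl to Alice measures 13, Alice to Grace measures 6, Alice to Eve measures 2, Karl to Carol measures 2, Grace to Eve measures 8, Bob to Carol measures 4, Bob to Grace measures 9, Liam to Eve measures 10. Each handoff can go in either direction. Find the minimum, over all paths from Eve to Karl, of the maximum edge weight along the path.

6

Comparing a few candidate routes:
Eve -> Grace -> Bob -> Carol -> Karl: max(8, 9, 4, 2) = 9
Eve -> Liam -> Bob -> Carol -> Karl: max(10, 4, 4, 2) = 10
Eve -> Karl: max(6) = 6
Eve -> Alice -> Grace -> Bob -> Carol -> Karl: max(2, 6, 9, 4, 2) = 9
Smallest bottleneck: 6.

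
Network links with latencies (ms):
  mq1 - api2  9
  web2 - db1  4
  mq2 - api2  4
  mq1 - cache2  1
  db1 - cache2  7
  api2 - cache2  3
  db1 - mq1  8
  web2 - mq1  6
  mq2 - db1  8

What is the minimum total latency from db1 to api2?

A few of the db1→api2 routes:
db1-cache2-api2: 7 + 3 = 10
db1-mq1-cache2-api2: 8 + 1 + 3 = 12
db1-mq1-api2: 8 + 9 = 17
db1-mq2-api2: 8 + 4 = 12
db1-cache2-mq1-api2: 7 + 1 + 9 = 17
db1-web2-mq1-cache2-api2: 4 + 6 + 1 + 3 = 14
The minimum is 10 ms.

10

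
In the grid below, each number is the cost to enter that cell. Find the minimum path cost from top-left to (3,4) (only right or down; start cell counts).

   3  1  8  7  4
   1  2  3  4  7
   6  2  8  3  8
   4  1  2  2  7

One optimal route is [0,0]→[0,1]→[1,1]→[2,1]→[3,1]→[3,2]→[3,3]→[3,4].
Its cost is 3 + 1 + 2 + 2 + 1 + 2 + 2 + 7 = 20.
For comparison, the top-then-right route costs 45.

20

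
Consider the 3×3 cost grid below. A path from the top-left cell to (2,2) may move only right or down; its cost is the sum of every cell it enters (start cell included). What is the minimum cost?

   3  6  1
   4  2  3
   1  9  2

14

Cheapest: (0,0) -> (1,0) -> (1,1) -> (1,2) -> (2,2)
  3 + 4 + 2 + 3 + 2 = 14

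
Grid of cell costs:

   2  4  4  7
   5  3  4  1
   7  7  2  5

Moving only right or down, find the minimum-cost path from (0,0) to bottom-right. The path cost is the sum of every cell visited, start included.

19

Best path: (0,0)→(0,1)→(1,1)→(1,2)→(1,3)→(2,3)
Cost: 2 + 4 + 3 + 4 + 1 + 5 = 19
(Top row then right column would cost 23.)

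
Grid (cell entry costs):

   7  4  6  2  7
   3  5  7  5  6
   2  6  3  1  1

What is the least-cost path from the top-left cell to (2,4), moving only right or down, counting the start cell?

Take [0,0] -> [1,0] -> [2,0] -> [2,1] -> [2,2] -> [2,3] -> [2,4] for a total of 7 + 3 + 2 + 6 + 3 + 1 + 1 = 23.
For comparison, the top-then-right route costs 33.

23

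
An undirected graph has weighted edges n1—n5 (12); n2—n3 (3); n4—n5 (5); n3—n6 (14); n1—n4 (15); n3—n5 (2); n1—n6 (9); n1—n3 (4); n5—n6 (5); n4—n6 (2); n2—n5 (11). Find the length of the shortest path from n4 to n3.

7

Comparing a few candidate routes:
n4-n6-n1-n3: 2 + 9 + 4 = 15
n4-n6-n5-n3: 2 + 5 + 2 = 9
n4-n5-n3: 5 + 2 = 7
n4-n6-n3: 2 + 14 = 16
The minimum is 7.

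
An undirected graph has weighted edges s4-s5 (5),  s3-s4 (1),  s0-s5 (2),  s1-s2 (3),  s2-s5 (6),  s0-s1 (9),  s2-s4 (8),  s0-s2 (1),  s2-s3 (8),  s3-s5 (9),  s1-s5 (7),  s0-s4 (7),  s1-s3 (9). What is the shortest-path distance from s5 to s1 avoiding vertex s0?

7

A few of the s5→s1 routes:
s5-s4-s3-s1: 5 + 1 + 9 = 15
s5-s2-s1: 6 + 3 = 9
s5-s1: 7
s5-s4-s3-s2-s1: 5 + 1 + 8 + 3 = 17
s5-s4-s2-s1: 5 + 8 + 3 = 16
Best route has total 7.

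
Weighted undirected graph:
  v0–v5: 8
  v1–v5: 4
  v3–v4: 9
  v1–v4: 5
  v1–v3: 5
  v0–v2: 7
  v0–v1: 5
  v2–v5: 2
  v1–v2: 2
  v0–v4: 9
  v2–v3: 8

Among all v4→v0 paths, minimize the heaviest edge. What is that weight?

5

A few of the v4→v0 routes:
v4 -> v1 -> v2 -> v5 -> v0: max(5, 2, 2, 8) = 8
v4 -> v1 -> v2 -> v0: max(5, 2, 7) = 7
v4 -> v1 -> v5 -> v0: max(5, 4, 8) = 8
v4 -> v1 -> v0: max(5, 5) = 5
v4 -> v1 -> v5 -> v2 -> v0: max(5, 4, 2, 7) = 7
Best route has worst link 5.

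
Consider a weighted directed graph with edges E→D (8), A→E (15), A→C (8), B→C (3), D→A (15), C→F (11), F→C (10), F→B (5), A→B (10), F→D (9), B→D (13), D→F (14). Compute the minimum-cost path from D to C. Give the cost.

Candidate routes:
D - A - B - C: 15 + 10 + 3 = 28
D - F - C: 14 + 10 = 24
D - F - B - C: 14 + 5 + 3 = 22
D - A - C: 15 + 8 = 23
Best route has total 22.

22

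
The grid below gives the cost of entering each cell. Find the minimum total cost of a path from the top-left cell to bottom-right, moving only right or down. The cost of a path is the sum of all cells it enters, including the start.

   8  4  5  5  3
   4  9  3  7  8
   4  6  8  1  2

Take (0,0) (0,1) (0,2) (1,2) (1,3) (2,3) (2,4) for a total of 8 + 4 + 5 + 3 + 7 + 1 + 2 = 30.
(Top row then right column would cost 35.)

30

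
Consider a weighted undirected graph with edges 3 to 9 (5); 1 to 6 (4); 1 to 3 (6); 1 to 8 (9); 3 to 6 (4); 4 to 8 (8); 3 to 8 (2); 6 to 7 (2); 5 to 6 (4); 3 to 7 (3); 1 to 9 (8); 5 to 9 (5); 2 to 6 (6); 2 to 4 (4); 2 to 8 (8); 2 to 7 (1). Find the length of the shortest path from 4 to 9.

13

Some routes from 4 to 9:
4-2-7-6-3-9: 4 + 1 + 2 + 4 + 5 = 16
4-8-3-9: 8 + 2 + 5 = 15
4-2-7-3-9: 4 + 1 + 3 + 5 = 13
4-2-7-6-5-9: 4 + 1 + 2 + 4 + 5 = 16
Best route has total 13.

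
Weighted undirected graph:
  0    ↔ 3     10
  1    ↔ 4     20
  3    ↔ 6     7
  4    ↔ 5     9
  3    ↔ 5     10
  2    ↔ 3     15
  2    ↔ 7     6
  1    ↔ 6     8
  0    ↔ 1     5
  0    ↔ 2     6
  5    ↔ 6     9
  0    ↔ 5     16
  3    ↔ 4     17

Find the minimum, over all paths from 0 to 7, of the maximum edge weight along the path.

A few of the 0→7 routes:
0 -> 5 -> 6 -> 3 -> 2 -> 7: max(16, 9, 7, 15, 6) = 16
0 -> 5 -> 3 -> 2 -> 7: max(16, 10, 15, 6) = 16
0 -> 1 -> 6 -> 5 -> 3 -> 2 -> 7: max(5, 8, 9, 10, 15, 6) = 15
0 -> 1 -> 6 -> 3 -> 2 -> 7: max(5, 8, 7, 15, 6) = 15
0 -> 3 -> 2 -> 7: max(10, 15, 6) = 15
0 -> 2 -> 7: max(6, 6) = 6
Smallest bottleneck: 6.

6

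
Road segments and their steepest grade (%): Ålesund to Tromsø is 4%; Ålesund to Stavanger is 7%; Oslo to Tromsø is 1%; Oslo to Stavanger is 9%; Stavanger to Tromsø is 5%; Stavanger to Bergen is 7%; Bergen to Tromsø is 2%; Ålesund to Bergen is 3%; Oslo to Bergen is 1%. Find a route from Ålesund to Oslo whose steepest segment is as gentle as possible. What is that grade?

A few of the Ålesund→Oslo routes:
Ålesund→Bergen→Oslo: max(3, 1) = 3
Ålesund→Bergen→Tromsø→Oslo: max(3, 2, 1) = 3
Ålesund→Tromsø→Oslo: max(4, 1) = 4
Ålesund→Tromsø→Bergen→Oslo: max(4, 2, 1) = 4
Best route has worst link 3%.

3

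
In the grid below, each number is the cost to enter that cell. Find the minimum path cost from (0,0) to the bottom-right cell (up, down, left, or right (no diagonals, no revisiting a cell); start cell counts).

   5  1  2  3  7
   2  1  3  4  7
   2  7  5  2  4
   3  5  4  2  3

Cheapest: (0,0) (0,1) (1,1) (1,2) (1,3) (2,3) (3,3) (3,4)
  5 + 1 + 1 + 3 + 4 + 2 + 2 + 3 = 21

21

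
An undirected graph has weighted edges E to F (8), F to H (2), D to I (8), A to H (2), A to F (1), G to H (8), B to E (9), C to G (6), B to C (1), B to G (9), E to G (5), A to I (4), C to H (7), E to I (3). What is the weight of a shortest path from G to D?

16

A few of the G→D routes:
G-E-I-D: 5 + 3 + 8 = 16
G-H-F-A-I-D: 8 + 2 + 1 + 4 + 8 = 23
G-H-A-I-D: 8 + 2 + 4 + 8 = 22
Best route has total 16.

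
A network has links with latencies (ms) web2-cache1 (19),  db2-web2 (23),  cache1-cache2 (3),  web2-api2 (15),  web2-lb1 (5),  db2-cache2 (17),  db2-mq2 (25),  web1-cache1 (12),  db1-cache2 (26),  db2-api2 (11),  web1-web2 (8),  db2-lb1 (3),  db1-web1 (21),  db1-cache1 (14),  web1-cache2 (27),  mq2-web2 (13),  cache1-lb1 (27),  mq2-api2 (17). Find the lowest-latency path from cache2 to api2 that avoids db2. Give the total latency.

37

Checking several routes:
cache2→cache1→web1→web2→api2: 3 + 12 + 8 + 15 = 38
cache2→cache1→web2→api2: 3 + 19 + 15 = 37
cache2→cache1→lb1→web2→api2: 3 + 27 + 5 + 15 = 50
The minimum is 37 ms.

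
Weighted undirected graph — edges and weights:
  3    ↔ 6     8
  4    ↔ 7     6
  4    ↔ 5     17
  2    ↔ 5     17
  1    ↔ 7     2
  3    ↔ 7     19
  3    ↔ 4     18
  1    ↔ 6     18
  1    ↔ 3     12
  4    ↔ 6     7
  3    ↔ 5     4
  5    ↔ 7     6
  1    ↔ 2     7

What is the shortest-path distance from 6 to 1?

Comparing a few candidate routes:
6-3-5-7-1: 8 + 4 + 6 + 2 = 20
6-1: 18
6-4-7-1: 7 + 6 + 2 = 15
6-3-1: 8 + 12 = 20
The minimum is 15.

15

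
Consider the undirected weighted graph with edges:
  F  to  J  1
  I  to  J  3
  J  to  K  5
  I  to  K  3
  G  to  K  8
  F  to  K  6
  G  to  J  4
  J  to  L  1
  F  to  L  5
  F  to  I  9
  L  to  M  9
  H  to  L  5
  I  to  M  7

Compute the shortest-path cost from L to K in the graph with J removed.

11

A few of the L→K routes:
L→F→I→K: 5 + 9 + 3 = 17
L→M→I→K: 9 + 7 + 3 = 19
L→F→K: 5 + 6 = 11
Shortest: 11.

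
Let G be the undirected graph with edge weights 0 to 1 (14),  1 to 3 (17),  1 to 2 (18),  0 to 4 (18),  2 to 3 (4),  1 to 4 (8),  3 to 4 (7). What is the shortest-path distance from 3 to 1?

Comparing a few candidate routes:
3 - 4 - 1: 7 + 8 = 15
3 - 1: 17
3 - 2 - 1: 4 + 18 = 22
Shortest: 15.

15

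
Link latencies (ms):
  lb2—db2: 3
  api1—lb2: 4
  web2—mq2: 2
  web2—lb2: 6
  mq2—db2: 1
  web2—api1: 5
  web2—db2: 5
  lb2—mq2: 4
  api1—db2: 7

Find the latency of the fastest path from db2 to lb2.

Checking several routes:
db2 - web2 - lb2: 5 + 6 = 11
db2 - mq2 - lb2: 1 + 4 = 5
db2 - lb2: 3
db2 - mq2 - web2 - lb2: 1 + 2 + 6 = 9
db2 - web2 - mq2 - lb2: 5 + 2 + 4 = 11
Best route has total 3 ms.

3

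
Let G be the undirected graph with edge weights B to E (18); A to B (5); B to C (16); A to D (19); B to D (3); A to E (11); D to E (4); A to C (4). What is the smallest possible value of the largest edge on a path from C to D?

A few of the C→D routes:
C - B - D: max(16, 3) = 16
C - A - E - D: max(4, 11, 4) = 11
C - A - B - D: max(4, 5, 3) = 5
The minimum achievable maximum is 5.

5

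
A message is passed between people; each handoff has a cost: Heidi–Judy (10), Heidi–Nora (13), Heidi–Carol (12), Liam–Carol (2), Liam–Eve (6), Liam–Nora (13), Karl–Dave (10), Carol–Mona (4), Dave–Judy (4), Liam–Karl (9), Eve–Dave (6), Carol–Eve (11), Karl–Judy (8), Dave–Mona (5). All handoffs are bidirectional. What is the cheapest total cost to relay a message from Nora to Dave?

24

Some routes from Nora to Dave:
Nora-Liam-Carol-Mona-Dave: 13 + 2 + 4 + 5 = 24
Nora-Heidi-Judy-Dave: 13 + 10 + 4 = 27
Nora-Liam-Karl-Dave: 13 + 9 + 10 = 32
Nora-Liam-Carol-Eve-Dave: 13 + 2 + 11 + 6 = 32
Nora-Heidi-Carol-Mona-Dave: 13 + 12 + 4 + 5 = 34
Nora-Liam-Eve-Dave: 13 + 6 + 6 = 25
The minimum is 24.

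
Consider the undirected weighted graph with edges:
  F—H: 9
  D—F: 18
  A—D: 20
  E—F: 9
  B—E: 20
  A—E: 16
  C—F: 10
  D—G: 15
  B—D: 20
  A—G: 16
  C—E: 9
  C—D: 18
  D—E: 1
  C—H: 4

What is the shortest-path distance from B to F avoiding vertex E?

Candidate routes:
B-D-C-F: 20 + 18 + 10 = 48
B-D-C-H-F: 20 + 18 + 4 + 9 = 51
B-D-F: 20 + 18 = 38
Shortest: 38.

38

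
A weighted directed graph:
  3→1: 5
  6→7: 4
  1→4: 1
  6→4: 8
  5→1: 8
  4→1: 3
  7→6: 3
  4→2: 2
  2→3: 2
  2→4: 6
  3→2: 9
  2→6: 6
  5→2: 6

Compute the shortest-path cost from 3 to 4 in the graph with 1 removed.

15

Paths from 3 to 4 avoiding 1:
3→2→6→4: 9 + 6 + 8 = 23
3→2→4: 9 + 6 = 15
Best route has total 15.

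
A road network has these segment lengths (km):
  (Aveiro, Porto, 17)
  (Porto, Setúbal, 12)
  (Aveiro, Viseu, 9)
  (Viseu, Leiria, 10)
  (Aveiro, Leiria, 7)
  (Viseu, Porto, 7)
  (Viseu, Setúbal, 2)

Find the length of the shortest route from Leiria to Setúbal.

12

Some routes from Leiria to Setúbal:
Leiria -> Viseu -> Setúbal: 10 + 2 = 12
Leiria -> Viseu -> Porto -> Setúbal: 10 + 7 + 12 = 29
Leiria -> Aveiro -> Porto -> Viseu -> Setúbal: 7 + 17 + 7 + 2 = 33
Leiria -> Aveiro -> Porto -> Setúbal: 7 + 17 + 12 = 36
Leiria -> Aveiro -> Viseu -> Setúbal: 7 + 9 + 2 = 18
Leiria -> Aveiro -> Viseu -> Porto -> Setúbal: 7 + 9 + 7 + 12 = 35
The minimum is 12 km.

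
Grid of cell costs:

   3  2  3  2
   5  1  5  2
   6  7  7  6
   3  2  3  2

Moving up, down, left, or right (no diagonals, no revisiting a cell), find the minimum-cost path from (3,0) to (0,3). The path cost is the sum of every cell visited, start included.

20

Path (3,0)→(3,1)→(2,1)→(1,1)→(0,1)→(0,2)→(0,3): 3 + 2 + 7 + 1 + 2 + 3 + 2 = 20.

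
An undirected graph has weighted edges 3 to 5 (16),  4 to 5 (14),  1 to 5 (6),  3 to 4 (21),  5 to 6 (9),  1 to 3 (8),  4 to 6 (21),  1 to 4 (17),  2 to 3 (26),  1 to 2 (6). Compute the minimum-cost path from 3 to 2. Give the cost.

Some routes from 3 to 2:
3→4→1→2: 21 + 17 + 6 = 44
3→2: 26
3→5→1→2: 16 + 6 + 6 = 28
3→1→2: 8 + 6 = 14
3→4→5→1→2: 21 + 14 + 6 + 6 = 47
Best route has total 14.

14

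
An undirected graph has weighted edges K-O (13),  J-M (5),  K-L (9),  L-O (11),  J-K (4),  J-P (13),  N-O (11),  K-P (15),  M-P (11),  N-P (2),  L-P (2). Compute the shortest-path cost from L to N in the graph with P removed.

Candidate routes:
L - K - O - N: 9 + 13 + 11 = 33
L - O - N: 11 + 11 = 22
The minimum is 22.

22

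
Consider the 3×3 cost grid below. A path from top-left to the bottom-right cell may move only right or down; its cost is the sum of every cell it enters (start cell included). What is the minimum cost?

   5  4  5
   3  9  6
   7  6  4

24

Take (0,0) -> (0,1) -> (0,2) -> (1,2) -> (2,2) for a total of 5 + 4 + 5 + 6 + 4 = 24.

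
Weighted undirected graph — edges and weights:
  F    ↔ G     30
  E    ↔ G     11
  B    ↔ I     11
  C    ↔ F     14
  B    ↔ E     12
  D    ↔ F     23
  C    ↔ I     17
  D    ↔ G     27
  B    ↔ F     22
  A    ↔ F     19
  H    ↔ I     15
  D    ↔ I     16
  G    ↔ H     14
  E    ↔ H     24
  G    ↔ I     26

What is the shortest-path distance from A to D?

42

A few of the A→D routes:
A - F - G - D: 19 + 30 + 27 = 76
A - F - D: 19 + 23 = 42
A - F - B - I - D: 19 + 22 + 11 + 16 = 68
A - F - C - I - D: 19 + 14 + 17 + 16 = 66
The minimum is 42.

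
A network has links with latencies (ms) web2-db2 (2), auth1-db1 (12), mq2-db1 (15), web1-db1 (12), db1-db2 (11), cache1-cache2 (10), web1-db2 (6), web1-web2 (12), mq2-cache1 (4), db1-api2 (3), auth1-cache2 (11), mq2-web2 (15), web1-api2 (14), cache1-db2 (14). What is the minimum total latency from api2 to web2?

16

Some routes from api2 to web2:
api2-db1-web1-db2-web2: 3 + 12 + 6 + 2 = 23
api2-db1-db2-web2: 3 + 11 + 2 = 16
api2-web1-db2-web2: 14 + 6 + 2 = 22
The minimum is 16 ms.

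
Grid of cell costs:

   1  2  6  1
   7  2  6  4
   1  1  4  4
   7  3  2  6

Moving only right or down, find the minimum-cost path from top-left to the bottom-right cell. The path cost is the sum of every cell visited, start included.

Take [0,0] -> [0,1] -> [1,1] -> [2,1] -> [3,1] -> [3,2] -> [3,3] for a total of 1 + 2 + 2 + 1 + 3 + 2 + 6 = 17.

17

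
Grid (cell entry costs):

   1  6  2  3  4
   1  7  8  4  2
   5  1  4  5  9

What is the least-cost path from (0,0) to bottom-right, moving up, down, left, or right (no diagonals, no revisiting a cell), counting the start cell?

26

Cheapest: (0,0) (1,0) (2,0) (2,1) (2,2) (2,3) (2,4)
  1 + 1 + 5 + 1 + 4 + 5 + 9 = 26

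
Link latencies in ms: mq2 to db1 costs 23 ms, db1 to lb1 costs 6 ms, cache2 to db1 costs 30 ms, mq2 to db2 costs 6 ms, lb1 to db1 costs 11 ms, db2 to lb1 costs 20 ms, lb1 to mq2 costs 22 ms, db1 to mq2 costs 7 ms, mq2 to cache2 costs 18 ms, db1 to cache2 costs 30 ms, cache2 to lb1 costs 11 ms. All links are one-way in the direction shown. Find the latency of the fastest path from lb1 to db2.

Paths from lb1 to db2:
lb1 -> db1 -> mq2 -> db2: 11 + 7 + 6 = 24
lb1 -> mq2 -> db2: 22 + 6 = 28
Best route has total 24 ms.

24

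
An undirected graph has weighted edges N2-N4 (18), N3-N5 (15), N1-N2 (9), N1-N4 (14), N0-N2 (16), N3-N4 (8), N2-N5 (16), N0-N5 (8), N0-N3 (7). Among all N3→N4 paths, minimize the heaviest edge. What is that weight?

8

Some routes from N3 to N4:
N3 -> N0 -> N2 -> N1 -> N4: max(7, 16, 9, 14) = 16
N3 -> N4: max(8) = 8
N3 -> N0 -> N5 -> N2 -> N4: max(7, 8, 16, 18) = 18
N3 -> N5 -> N2 -> N1 -> N4: max(15, 16, 9, 14) = 16
N3 -> N5 -> N0 -> N2 -> N1 -> N4: max(15, 8, 16, 9, 14) = 16
N3 -> N0 -> N5 -> N2 -> N1 -> N4: max(7, 8, 16, 9, 14) = 16
The minimum achievable maximum is 8.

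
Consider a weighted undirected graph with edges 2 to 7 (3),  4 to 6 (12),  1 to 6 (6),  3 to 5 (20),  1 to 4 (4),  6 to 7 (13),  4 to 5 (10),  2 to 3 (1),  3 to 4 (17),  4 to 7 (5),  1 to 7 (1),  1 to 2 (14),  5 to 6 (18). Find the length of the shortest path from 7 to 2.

Checking several routes:
7 - 4 - 1 - 2: 5 + 4 + 14 = 23
7 - 1 - 2: 1 + 14 = 15
7 - 4 - 3 - 2: 5 + 17 + 1 = 23
7 - 2: 3
Best route has total 3.

3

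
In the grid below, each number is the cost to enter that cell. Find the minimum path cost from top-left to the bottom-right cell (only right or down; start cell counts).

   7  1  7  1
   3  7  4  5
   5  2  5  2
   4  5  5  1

Best path: r0c0→r0c1→r0c2→r0c3→r1c3→r2c3→r3c3
Cost: 7 + 1 + 7 + 1 + 5 + 2 + 1 = 24

24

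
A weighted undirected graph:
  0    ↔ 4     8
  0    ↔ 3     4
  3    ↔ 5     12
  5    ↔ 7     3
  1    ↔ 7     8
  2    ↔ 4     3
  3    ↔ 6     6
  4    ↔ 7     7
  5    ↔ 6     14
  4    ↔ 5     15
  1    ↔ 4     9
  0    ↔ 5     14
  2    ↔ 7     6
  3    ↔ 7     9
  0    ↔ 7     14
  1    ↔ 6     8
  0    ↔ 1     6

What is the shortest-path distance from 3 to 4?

Some routes from 3 to 4:
3 → 7 → 4: 9 + 7 = 16
3 → 0 → 4: 4 + 8 = 12
3 → 7 → 2 → 4: 9 + 6 + 3 = 18
Shortest: 12.

12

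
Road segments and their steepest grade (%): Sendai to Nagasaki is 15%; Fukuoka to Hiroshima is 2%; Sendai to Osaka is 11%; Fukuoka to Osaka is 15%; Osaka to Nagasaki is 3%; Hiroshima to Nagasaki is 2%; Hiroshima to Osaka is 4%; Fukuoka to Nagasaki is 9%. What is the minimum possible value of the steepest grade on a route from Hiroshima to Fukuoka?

2

Some routes from Hiroshima to Fukuoka:
Hiroshima - Osaka - Nagasaki - Fukuoka: max(4, 3, 9) = 9
Hiroshima - Nagasaki - Fukuoka: max(2, 9) = 9
Hiroshima - Fukuoka: max(2) = 2
Hiroshima - Nagasaki - Osaka - Fukuoka: max(2, 3, 15) = 15
Best route has worst link 2%.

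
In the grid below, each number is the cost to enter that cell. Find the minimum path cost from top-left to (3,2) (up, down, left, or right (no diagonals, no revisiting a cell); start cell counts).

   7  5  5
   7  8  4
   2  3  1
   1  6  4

Path r0c0 → r1c0 → r2c0 → r2c1 → r2c2 → r3c2: 7 + 7 + 2 + 3 + 1 + 4 = 24.

24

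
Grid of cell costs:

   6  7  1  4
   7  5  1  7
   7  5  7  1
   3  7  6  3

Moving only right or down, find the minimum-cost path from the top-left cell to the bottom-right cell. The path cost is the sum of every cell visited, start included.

26

Take r0c0 r0c1 r0c2 r1c2 r1c3 r2c3 r3c3 for a total of 6 + 7 + 1 + 1 + 7 + 1 + 3 = 26.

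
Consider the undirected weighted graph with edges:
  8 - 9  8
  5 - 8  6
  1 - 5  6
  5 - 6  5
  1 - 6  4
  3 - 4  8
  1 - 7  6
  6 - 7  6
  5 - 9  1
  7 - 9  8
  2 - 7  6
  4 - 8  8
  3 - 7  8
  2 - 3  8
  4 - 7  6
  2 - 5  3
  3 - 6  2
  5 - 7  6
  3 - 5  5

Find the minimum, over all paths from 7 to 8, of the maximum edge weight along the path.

6

A few of the 7→8 routes:
7 - 6 - 3 - 5 - 8: max(6, 2, 5, 6) = 6
7 - 5 - 8: max(6, 6) = 6
7 - 6 - 5 - 8: max(6, 5, 6) = 6
The minimum achievable maximum is 6.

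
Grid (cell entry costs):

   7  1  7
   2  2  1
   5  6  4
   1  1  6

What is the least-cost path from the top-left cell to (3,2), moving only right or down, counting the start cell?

21

Path [0,0] -> [0,1] -> [1,1] -> [1,2] -> [2,2] -> [3,2]: 7 + 1 + 2 + 1 + 4 + 6 = 21.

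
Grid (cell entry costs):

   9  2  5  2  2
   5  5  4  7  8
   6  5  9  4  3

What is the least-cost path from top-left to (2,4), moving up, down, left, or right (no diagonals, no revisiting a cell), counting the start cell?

One optimal route is [0,0] → [0,1] → [0,2] → [0,3] → [0,4] → [1,4] → [2,4].
Its cost is 9 + 2 + 5 + 2 + 2 + 8 + 3 = 31.

31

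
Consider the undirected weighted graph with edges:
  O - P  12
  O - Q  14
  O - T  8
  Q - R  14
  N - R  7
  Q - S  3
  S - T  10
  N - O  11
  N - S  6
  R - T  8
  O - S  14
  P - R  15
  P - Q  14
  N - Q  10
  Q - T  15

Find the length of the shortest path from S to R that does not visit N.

Comparing a few candidate routes:
S - T - R: 10 + 8 = 18
S - Q - R: 3 + 14 = 17
S - O - T - R: 14 + 8 + 8 = 30
S - Q - T - R: 3 + 15 + 8 = 26
Best route has total 17.

17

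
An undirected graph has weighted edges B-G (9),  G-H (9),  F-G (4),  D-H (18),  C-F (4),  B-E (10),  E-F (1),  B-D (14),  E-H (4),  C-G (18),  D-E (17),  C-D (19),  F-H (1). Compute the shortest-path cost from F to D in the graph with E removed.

19

Comparing a few candidate routes:
F-C-D: 4 + 19 = 23
F-G-B-D: 4 + 9 + 14 = 27
F-G-H-D: 4 + 9 + 18 = 31
F-H-D: 1 + 18 = 19
Shortest: 19.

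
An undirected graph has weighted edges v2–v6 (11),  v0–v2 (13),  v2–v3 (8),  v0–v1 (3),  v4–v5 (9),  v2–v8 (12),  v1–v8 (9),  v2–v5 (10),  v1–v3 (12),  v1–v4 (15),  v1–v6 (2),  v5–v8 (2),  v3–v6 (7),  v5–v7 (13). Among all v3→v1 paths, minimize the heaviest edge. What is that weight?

Comparing a few candidate routes:
v3 → v2 → v5 → v8 → v1: max(8, 10, 2, 9) = 10
v3 → v6 → v2 → v5 → v8 → v1: max(7, 11, 10, 2, 9) = 11
v3 → v6 → v1: max(7, 2) = 7
Smallest bottleneck: 7.

7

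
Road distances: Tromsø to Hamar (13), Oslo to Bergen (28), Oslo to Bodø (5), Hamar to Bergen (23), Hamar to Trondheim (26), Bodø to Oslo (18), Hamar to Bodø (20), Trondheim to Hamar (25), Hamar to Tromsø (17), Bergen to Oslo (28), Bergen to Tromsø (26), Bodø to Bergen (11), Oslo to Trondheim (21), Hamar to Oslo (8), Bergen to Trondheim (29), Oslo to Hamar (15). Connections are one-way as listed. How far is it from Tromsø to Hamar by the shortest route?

13

Candidate routes:
Tromsø → Hamar: 13
Best route has total 13.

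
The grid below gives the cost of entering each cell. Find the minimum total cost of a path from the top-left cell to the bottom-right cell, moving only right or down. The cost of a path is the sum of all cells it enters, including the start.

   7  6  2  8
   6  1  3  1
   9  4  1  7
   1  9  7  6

Best path: [0,0] [0,1] [1,1] [1,2] [1,3] [2,3] [3,3]
Cost: 7 + 6 + 1 + 3 + 1 + 7 + 6 = 31
(Top row then right column would cost 37.)

31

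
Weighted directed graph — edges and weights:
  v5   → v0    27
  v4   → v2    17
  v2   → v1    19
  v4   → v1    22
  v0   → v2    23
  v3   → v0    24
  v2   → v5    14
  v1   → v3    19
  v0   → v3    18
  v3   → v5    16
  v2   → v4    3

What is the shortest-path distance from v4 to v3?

41

Paths from v4 to v3:
v4→v2→v1→v3: 17 + 19 + 19 = 55
v4→v2→v5→v0→v3: 17 + 14 + 27 + 18 = 76
v4→v1→v3: 22 + 19 = 41
The minimum is 41.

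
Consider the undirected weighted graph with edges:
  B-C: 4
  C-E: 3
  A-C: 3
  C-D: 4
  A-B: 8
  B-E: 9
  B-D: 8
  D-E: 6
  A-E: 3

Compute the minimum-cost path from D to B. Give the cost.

8

Checking several routes:
D - B: 8
D - C - B: 4 + 4 = 8
D - E - B: 6 + 9 = 15
D - C - A - B: 4 + 3 + 8 = 15
D - E - C - B: 6 + 3 + 4 = 13
Shortest: 8.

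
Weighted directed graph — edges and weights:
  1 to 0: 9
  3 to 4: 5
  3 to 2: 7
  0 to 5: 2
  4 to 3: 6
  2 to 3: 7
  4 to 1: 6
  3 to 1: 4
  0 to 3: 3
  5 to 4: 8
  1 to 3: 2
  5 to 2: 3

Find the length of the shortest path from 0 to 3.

Some routes from 0 to 3:
0 - 5 - 2 - 3: 2 + 3 + 7 = 12
0 - 3: 3
0 - 5 - 4 - 3: 2 + 8 + 6 = 16
Best route has total 3.

3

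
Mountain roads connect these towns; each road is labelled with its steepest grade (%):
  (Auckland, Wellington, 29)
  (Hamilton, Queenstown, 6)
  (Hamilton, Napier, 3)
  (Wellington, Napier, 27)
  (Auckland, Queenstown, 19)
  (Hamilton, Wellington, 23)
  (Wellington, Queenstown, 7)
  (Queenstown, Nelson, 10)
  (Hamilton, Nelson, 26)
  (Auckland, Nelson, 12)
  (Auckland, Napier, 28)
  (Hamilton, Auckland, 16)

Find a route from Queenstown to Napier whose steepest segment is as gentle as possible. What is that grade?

Comparing a few candidate routes:
Queenstown -> Wellington -> Hamilton -> Napier: max(7, 23, 3) = 23
Queenstown -> Hamilton -> Napier: max(6, 3) = 6
Queenstown -> Nelson -> Auckland -> Hamilton -> Napier: max(10, 12, 16, 3) = 16
Queenstown -> Auckland -> Hamilton -> Napier: max(19, 16, 3) = 19
The minimum achievable maximum is 6%.

6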